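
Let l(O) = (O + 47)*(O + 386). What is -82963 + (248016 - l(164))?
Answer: 49003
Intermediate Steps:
l(O) = (47 + O)*(386 + O)
-82963 + (248016 - l(164)) = -82963 + (248016 - (18142 + 164² + 433*164)) = -82963 + (248016 - (18142 + 26896 + 71012)) = -82963 + (248016 - 1*116050) = -82963 + (248016 - 116050) = -82963 + 131966 = 49003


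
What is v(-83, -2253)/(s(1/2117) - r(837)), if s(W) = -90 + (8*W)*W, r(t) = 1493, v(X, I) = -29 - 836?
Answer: 3876660985/7094513679 ≈ 0.54643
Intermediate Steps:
v(X, I) = -865
s(W) = -90 + 8*W**2
v(-83, -2253)/(s(1/2117) - r(837)) = -865/((-90 + 8*(1/2117)**2) - 1*1493) = -865/((-90 + 8*(1/2117)**2) - 1493) = -865/((-90 + 8*(1/4481689)) - 1493) = -865/((-90 + 8/4481689) - 1493) = -865/(-403352002/4481689 - 1493) = -865/(-7094513679/4481689) = -865*(-4481689/7094513679) = 3876660985/7094513679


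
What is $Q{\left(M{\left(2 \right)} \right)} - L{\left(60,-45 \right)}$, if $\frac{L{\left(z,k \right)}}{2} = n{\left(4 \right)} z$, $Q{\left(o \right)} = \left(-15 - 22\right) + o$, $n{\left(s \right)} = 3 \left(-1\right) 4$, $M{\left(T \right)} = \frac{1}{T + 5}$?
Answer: $\frac{9822}{7} \approx 1403.1$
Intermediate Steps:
$M{\left(T \right)} = \frac{1}{5 + T}$
$n{\left(s \right)} = -12$ ($n{\left(s \right)} = \left(-3\right) 4 = -12$)
$Q{\left(o \right)} = -37 + o$
$L{\left(z,k \right)} = - 24 z$ ($L{\left(z,k \right)} = 2 \left(- 12 z\right) = - 24 z$)
$Q{\left(M{\left(2 \right)} \right)} - L{\left(60,-45 \right)} = \left(-37 + \frac{1}{5 + 2}\right) - \left(-24\right) 60 = \left(-37 + \frac{1}{7}\right) - -1440 = \left(-37 + \frac{1}{7}\right) + 1440 = - \frac{258}{7} + 1440 = \frac{9822}{7}$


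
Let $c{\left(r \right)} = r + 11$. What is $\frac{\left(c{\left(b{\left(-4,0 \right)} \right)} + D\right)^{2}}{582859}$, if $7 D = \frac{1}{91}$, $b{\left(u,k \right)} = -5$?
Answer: $\frac{14615329}{236506113571} \approx 6.1797 \cdot 10^{-5}$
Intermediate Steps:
$D = \frac{1}{637}$ ($D = \frac{1}{7 \cdot 91} = \frac{1}{7} \cdot \frac{1}{91} = \frac{1}{637} \approx 0.0015699$)
$c{\left(r \right)} = 11 + r$
$\frac{\left(c{\left(b{\left(-4,0 \right)} \right)} + D\right)^{2}}{582859} = \frac{\left(\left(11 - 5\right) + \frac{1}{637}\right)^{2}}{582859} = \left(6 + \frac{1}{637}\right)^{2} \cdot \frac{1}{582859} = \left(\frac{3823}{637}\right)^{2} \cdot \frac{1}{582859} = \frac{14615329}{405769} \cdot \frac{1}{582859} = \frac{14615329}{236506113571}$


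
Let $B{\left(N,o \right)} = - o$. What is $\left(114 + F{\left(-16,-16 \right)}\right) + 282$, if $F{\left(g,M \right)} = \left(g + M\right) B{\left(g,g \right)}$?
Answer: $-116$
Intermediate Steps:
$F{\left(g,M \right)} = - g \left(M + g\right)$ ($F{\left(g,M \right)} = \left(g + M\right) \left(- g\right) = \left(M + g\right) \left(- g\right) = - g \left(M + g\right)$)
$\left(114 + F{\left(-16,-16 \right)}\right) + 282 = \left(114 - - 16 \left(-16 - 16\right)\right) + 282 = \left(114 - \left(-16\right) \left(-32\right)\right) + 282 = \left(114 - 512\right) + 282 = -398 + 282 = -116$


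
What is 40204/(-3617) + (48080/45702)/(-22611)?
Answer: -20772848920724/1868845886937 ≈ -11.115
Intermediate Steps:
40204/(-3617) + (48080/45702)/(-22611) = 40204*(-1/3617) + (48080*(1/45702))*(-1/22611) = -40204/3617 + (24040/22851)*(-1/22611) = -40204/3617 - 24040/516683961 = -20772848920724/1868845886937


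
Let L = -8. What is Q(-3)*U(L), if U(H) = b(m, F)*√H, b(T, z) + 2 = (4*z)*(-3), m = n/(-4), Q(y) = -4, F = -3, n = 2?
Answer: -272*I*√2 ≈ -384.67*I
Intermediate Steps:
m = -½ (m = 2/(-4) = 2*(-¼) = -½ ≈ -0.50000)
b(T, z) = -2 - 12*z (b(T, z) = -2 + (4*z)*(-3) = -2 - 12*z)
U(H) = 34*√H (U(H) = (-2 - 12*(-3))*√H = (-2 + 36)*√H = 34*√H)
Q(-3)*U(L) = -136*√(-8) = -136*2*I*√2 = -272*I*√2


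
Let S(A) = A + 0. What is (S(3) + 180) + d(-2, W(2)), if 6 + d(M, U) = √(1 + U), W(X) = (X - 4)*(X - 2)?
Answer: 178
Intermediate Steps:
W(X) = (-4 + X)*(-2 + X)
S(A) = A
d(M, U) = -6 + √(1 + U)
(S(3) + 180) + d(-2, W(2)) = (3 + 180) + (-6 + √(1 + (8 + 2² - 6*2))) = 183 + (-6 + √(1 + (8 + 4 - 12))) = 183 + (-6 + √(1 + 0)) = 183 + (-6 + √1) = 183 + (-6 + 1) = 183 - 5 = 178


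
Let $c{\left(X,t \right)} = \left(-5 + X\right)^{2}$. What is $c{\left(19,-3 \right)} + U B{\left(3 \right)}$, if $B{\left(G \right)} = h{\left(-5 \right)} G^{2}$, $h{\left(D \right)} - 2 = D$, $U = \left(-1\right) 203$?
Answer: $5677$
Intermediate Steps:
$U = -203$
$h{\left(D \right)} = 2 + D$
$B{\left(G \right)} = - 3 G^{2}$ ($B{\left(G \right)} = \left(2 - 5\right) G^{2} = - 3 G^{2}$)
$c{\left(19,-3 \right)} + U B{\left(3 \right)} = \left(-5 + 19\right)^{2} - 203 \left(- 3 \cdot 3^{2}\right) = 14^{2} - 203 \left(\left(-3\right) 9\right) = 196 - -5481 = 196 + 5481 = 5677$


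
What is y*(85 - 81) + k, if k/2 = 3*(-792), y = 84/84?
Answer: -4748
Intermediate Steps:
y = 1 (y = 84*(1/84) = 1)
k = -4752 (k = 2*(3*(-792)) = 2*(-2376) = -4752)
y*(85 - 81) + k = 1*(85 - 81) - 4752 = 1*4 - 4752 = 4 - 4752 = -4748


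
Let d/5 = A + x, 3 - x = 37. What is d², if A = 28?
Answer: 900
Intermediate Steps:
x = -34 (x = 3 - 1*37 = 3 - 37 = -34)
d = -30 (d = 5*(28 - 34) = 5*(-6) = -30)
d² = (-30)² = 900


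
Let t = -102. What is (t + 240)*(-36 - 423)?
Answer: -63342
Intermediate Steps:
(t + 240)*(-36 - 423) = (-102 + 240)*(-36 - 423) = 138*(-459) = -63342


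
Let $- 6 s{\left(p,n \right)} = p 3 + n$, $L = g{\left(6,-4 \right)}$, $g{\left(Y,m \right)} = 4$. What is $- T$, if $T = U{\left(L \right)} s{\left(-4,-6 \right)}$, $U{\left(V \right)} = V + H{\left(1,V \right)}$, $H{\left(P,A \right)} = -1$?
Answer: $-9$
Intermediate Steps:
$L = 4$
$U{\left(V \right)} = -1 + V$ ($U{\left(V \right)} = V - 1 = -1 + V$)
$s{\left(p,n \right)} = - \frac{p}{2} - \frac{n}{6}$ ($s{\left(p,n \right)} = - \frac{p 3 + n}{6} = - \frac{3 p + n}{6} = - \frac{n + 3 p}{6} = - \frac{p}{2} - \frac{n}{6}$)
$T = 9$ ($T = \left(-1 + 4\right) \left(\left(- \frac{1}{2}\right) \left(-4\right) - -1\right) = 3 \left(2 + 1\right) = 3 \cdot 3 = 9$)
$- T = \left(-1\right) 9 = -9$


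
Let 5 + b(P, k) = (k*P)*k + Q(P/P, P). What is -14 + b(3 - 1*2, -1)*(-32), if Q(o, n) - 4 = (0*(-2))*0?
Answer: -14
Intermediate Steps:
Q(o, n) = 4 (Q(o, n) = 4 + (0*(-2))*0 = 4 + 0*0 = 4 + 0 = 4)
b(P, k) = -1 + P*k² (b(P, k) = -5 + ((k*P)*k + 4) = -5 + ((P*k)*k + 4) = -5 + (P*k² + 4) = -5 + (4 + P*k²) = -1 + P*k²)
-14 + b(3 - 1*2, -1)*(-32) = -14 + (-1 + (3 - 1*2)*(-1)²)*(-32) = -14 + (-1 + (3 - 2)*1)*(-32) = -14 + (-1 + 1*1)*(-32) = -14 + (-1 + 1)*(-32) = -14 + 0*(-32) = -14 + 0 = -14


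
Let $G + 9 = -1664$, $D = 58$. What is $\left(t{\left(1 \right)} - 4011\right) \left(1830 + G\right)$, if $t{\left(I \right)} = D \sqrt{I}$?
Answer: $-620621$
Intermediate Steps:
$G = -1673$ ($G = -9 - 1664 = -1673$)
$t{\left(I \right)} = 58 \sqrt{I}$
$\left(t{\left(1 \right)} - 4011\right) \left(1830 + G\right) = \left(58 \sqrt{1} - 4011\right) \left(1830 - 1673\right) = \left(58 \cdot 1 - 4011\right) 157 = \left(58 - 4011\right) 157 = \left(-3953\right) 157 = -620621$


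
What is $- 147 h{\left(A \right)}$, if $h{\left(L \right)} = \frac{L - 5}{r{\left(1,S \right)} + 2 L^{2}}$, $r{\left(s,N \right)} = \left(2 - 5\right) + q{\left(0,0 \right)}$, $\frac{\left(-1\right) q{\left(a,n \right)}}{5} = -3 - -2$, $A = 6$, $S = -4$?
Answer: $- \frac{147}{74} \approx -1.9865$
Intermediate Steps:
$q{\left(a,n \right)} = 5$ ($q{\left(a,n \right)} = - 5 \left(-3 - -2\right) = - 5 \left(-3 + 2\right) = \left(-5\right) \left(-1\right) = 5$)
$r{\left(s,N \right)} = 2$ ($r{\left(s,N \right)} = \left(2 - 5\right) + 5 = -3 + 5 = 2$)
$h{\left(L \right)} = \frac{-5 + L}{2 + 2 L^{2}}$ ($h{\left(L \right)} = \frac{L - 5}{2 + 2 L^{2}} = \frac{-5 + L}{2 + 2 L^{2}}$)
$- 147 h{\left(A \right)} = - 147 \frac{-5 + 6}{2 \left(1 + 6^{2}\right)} = - 147 \cdot \frac{1}{2} \frac{1}{1 + 36} \cdot 1 = - 147 \cdot \frac{1}{2} \cdot \frac{1}{37} \cdot 1 = \left(-147\right) \frac{1}{74} = - \frac{147}{74}$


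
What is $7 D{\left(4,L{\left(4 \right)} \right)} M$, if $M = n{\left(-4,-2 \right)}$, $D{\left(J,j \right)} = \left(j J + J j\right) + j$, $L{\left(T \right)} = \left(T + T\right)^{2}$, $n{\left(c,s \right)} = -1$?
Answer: $-4032$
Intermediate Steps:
$L{\left(T \right)} = 4 T^{2}$ ($L{\left(T \right)} = \left(2 T\right)^{2} = 4 T^{2}$)
$D{\left(J,j \right)} = j + 2 J j$ ($D{\left(J,j \right)} = \left(J j + J j\right) + j = 2 J j + j = j + 2 J j$)
$M = -1$
$7 D{\left(4,L{\left(4 \right)} \right)} M = 7 \cdot 4 \cdot 4^{2} \left(1 + 2 \cdot 4\right) \left(-1\right) = 7 \cdot 4 \cdot 16 \left(1 + 8\right) \left(-1\right) = 7 \cdot 64 \cdot 9 \left(-1\right) = 7 \cdot 576 \left(-1\right) = 4032 \left(-1\right) = -4032$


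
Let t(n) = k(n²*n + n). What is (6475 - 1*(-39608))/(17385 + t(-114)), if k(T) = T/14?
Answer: -107527/206378 ≈ -0.52102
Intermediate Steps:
k(T) = T/14 (k(T) = T*(1/14) = T/14)
t(n) = n/14 + n³/14 (t(n) = (n²*n + n)/14 = (n³ + n)/14 = (n + n³)/14 = n/14 + n³/14)
(6475 - 1*(-39608))/(17385 + t(-114)) = (6475 - 1*(-39608))/(17385 + (1/14)*(-114)*(1 + (-114)²)) = (6475 + 39608)/(17385 + (1/14)*(-114)*(1 + 12996)) = 46083/(17385 + (1/14)*(-114)*12997) = 46083/(17385 - 740829/7) = 46083/(-619134/7) = 46083*(-7/619134) = -107527/206378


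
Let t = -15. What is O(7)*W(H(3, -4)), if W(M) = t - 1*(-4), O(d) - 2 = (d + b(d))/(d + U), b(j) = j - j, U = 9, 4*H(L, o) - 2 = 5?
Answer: -429/16 ≈ -26.813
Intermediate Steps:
H(L, o) = 7/4 (H(L, o) = 1/2 + (1/4)*5 = 1/2 + 5/4 = 7/4)
b(j) = 0
O(d) = 2 + d/(9 + d) (O(d) = 2 + (d + 0)/(d + 9) = 2 + d/(9 + d))
W(M) = -11 (W(M) = -15 - 1*(-4) = -15 + 4 = -11)
O(7)*W(H(3, -4)) = (3*(6 + 7)/(9 + 7))*(-11) = (3*13/16)*(-11) = (3*(1/16)*13)*(-11) = (39/16)*(-11) = -429/16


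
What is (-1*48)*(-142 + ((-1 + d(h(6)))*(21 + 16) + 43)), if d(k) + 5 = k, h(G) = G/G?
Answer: 13632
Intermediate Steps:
h(G) = 1
d(k) = -5 + k
(-1*48)*(-142 + ((-1 + d(h(6)))*(21 + 16) + 43)) = (-1*48)*(-142 + ((-1 + (-5 + 1))*(21 + 16) + 43)) = -48*(-142 + ((-1 - 4)*37 + 43)) = -48*(-142 + (-5*37 + 43)) = -48*(-142 + (-185 + 43)) = -48*(-142 - 142) = -48*(-284) = 13632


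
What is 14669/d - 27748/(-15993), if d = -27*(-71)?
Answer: 31977137/3406509 ≈ 9.3871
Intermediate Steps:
d = 1917
14669/d - 27748/(-15993) = 14669/1917 - 27748/(-15993) = 14669*(1/1917) - 27748*(-1/15993) = 14669/1917 + 27748/15993 = 31977137/3406509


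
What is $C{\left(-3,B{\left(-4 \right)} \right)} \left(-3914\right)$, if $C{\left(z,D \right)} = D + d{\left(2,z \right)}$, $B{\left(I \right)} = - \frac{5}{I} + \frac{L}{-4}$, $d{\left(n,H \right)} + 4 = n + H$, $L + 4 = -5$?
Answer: $5871$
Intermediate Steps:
$L = -9$ ($L = -4 - 5 = -9$)
$d{\left(n,H \right)} = -4 + H + n$ ($d{\left(n,H \right)} = -4 + \left(n + H\right) = -4 + \left(H + n\right) = -4 + H + n$)
$B{\left(I \right)} = \frac{9}{4} - \frac{5}{I}$ ($B{\left(I \right)} = - \frac{5}{I} - \frac{9}{-4} = - \frac{5}{I} - - \frac{9}{4} = - \frac{5}{I} + \frac{9}{4} = \frac{9}{4} - \frac{5}{I}$)
$C{\left(z,D \right)} = -2 + D + z$ ($C{\left(z,D \right)} = D + \left(-4 + z + 2\right) = D + \left(-2 + z\right) = -2 + D + z$)
$C{\left(-3,B{\left(-4 \right)} \right)} \left(-3914\right) = \left(-2 + \left(\frac{9}{4} - \frac{5}{-4}\right) - 3\right) \left(-3914\right) = \left(-2 + \left(\frac{9}{4} - - \frac{5}{4}\right) - 3\right) \left(-3914\right) = \left(-2 + \left(\frac{9}{4} + \frac{5}{4}\right) - 3\right) \left(-3914\right) = \left(-2 + \frac{7}{2} - 3\right) \left(-3914\right) = \left(- \frac{3}{2}\right) \left(-3914\right) = 5871$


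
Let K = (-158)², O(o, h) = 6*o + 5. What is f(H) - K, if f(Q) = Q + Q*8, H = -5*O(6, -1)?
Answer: -26809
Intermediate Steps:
O(o, h) = 5 + 6*o
H = -205 (H = -5*(5 + 6*6) = -5*(5 + 36) = -5*41 = -205)
f(Q) = 9*Q (f(Q) = Q + 8*Q = 9*Q)
K = 24964
f(H) - K = 9*(-205) - 1*24964 = -1845 - 24964 = -26809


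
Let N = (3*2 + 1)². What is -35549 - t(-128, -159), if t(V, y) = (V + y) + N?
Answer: -35311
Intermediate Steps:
N = 49 (N = (6 + 1)² = 7² = 49)
t(V, y) = 49 + V + y (t(V, y) = (V + y) + 49 = 49 + V + y)
-35549 - t(-128, -159) = -35549 - (49 - 128 - 159) = -35549 - 1*(-238) = -35549 + 238 = -35311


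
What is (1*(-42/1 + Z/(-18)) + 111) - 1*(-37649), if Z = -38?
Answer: 339481/9 ≈ 37720.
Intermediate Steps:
(1*(-42/1 + Z/(-18)) + 111) - 1*(-37649) = (1*(-42/1 - 38/(-18)) + 111) - 1*(-37649) = (1*(-42*1 - 38*(-1/18)) + 111) + 37649 = (1*(-42 + 19/9) + 111) + 37649 = (1*(-359/9) + 111) + 37649 = (-359/9 + 111) + 37649 = 640/9 + 37649 = 339481/9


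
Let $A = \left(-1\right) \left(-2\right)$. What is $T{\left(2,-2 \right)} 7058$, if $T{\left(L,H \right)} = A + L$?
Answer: $28232$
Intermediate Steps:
$A = 2$
$T{\left(L,H \right)} = 2 + L$
$T{\left(2,-2 \right)} 7058 = \left(2 + 2\right) 7058 = 4 \cdot 7058 = 28232$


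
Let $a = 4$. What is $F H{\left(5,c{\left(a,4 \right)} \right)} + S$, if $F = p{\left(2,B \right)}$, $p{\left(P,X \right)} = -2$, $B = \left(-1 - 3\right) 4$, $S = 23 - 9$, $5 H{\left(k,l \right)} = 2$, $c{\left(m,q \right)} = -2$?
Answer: $\frac{66}{5} \approx 13.2$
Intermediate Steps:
$H{\left(k,l \right)} = \frac{2}{5}$ ($H{\left(k,l \right)} = \frac{1}{5} \cdot 2 = \frac{2}{5}$)
$S = 14$
$B = -16$ ($B = \left(-4\right) 4 = -16$)
$F = -2$
$F H{\left(5,c{\left(a,4 \right)} \right)} + S = \left(-2\right) \frac{2}{5} + 14 = - \frac{4}{5} + 14 = \frac{66}{5}$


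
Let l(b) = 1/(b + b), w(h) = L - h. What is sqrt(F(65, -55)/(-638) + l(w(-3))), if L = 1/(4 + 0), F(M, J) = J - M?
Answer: sqrt(5880446)/4147 ≈ 0.58475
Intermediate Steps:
L = 1/4 ≈ 0.25000
w(h) = 1/4 - h
l(b) = 1/(2*b)
sqrt(F(65, -55)/(-638) + l(w(-3))) = sqrt((-55 - 1*65)/(-638) + 1/(2*(1/4 - 1*(-3)))) = sqrt((-55 - 65)*(-1/638) + 1/(2*(1/4 + 3))) = sqrt(-120*(-1/638) + 1/(2*(13/4))) = sqrt(60/319 + (1/2)*(4/13)) = sqrt(60/319 + 2/13) = sqrt(1418/4147) = sqrt(5880446)/4147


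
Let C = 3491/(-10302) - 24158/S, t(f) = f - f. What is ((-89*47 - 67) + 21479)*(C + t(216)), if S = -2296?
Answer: 345815290585/1971116 ≈ 1.7544e+5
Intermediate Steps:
t(f) = 0
C = 60215095/5913348 (C = 3491/(-10302) - 24158/(-2296) = 3491*(-1/10302) - 24158*(-1/2296) = -3491/10302 + 12079/1148 = 60215095/5913348 ≈ 10.183)
((-89*47 - 67) + 21479)*(C + t(216)) = ((-89*47 - 67) + 21479)*(60215095/5913348 + 0) = ((-4183 - 67) + 21479)*(60215095/5913348) = (-4250 + 21479)*(60215095/5913348) = 17229*(60215095/5913348) = 345815290585/1971116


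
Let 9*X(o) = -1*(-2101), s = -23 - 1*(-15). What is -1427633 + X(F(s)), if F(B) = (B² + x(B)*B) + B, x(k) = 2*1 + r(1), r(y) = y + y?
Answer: -12846596/9 ≈ -1.4274e+6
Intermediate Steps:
r(y) = 2*y
x(k) = 4 (x(k) = 2*1 + 2*1 = 2 + 2 = 4)
s = -8 (s = -23 + 15 = -8)
F(B) = B² + 5*B (F(B) = (B² + 4*B) + B = B² + 5*B)
X(o) = 2101/9 (X(o) = (-1*(-2101))/9 = (⅑)*2101 = 2101/9)
-1427633 + X(F(s)) = -1427633 + 2101/9 = -12846596/9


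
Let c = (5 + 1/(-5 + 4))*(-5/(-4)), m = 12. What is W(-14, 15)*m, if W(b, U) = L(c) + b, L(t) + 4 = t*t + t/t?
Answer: 96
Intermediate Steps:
c = 5 (c = (5 + 1/(-1))*(-5*(-¼)) = (5 - 1)*(5/4) = 4*(5/4) = 5)
L(t) = -3 + t² (L(t) = -4 + (t*t + t/t) = -4 + (t² + 1) = -4 + (1 + t²) = -3 + t²)
W(b, U) = 22 + b (W(b, U) = (-3 + 5²) + b = (-3 + 25) + b = 22 + b)
W(-14, 15)*m = (22 - 14)*12 = 8*12 = 96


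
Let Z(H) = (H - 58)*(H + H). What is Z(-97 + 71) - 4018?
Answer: 350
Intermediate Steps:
Z(H) = 2*H*(-58 + H) (Z(H) = (-58 + H)*(2*H) = 2*H*(-58 + H))
Z(-97 + 71) - 4018 = 2*(-97 + 71)*(-58 + (-97 + 71)) - 4018 = 2*(-26)*(-58 - 26) - 4018 = 2*(-26)*(-84) - 4018 = 4368 - 4018 = 350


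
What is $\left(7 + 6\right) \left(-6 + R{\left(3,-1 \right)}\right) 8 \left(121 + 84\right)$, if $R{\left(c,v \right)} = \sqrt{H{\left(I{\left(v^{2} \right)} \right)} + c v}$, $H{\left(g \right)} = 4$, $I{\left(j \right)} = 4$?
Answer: $-106600$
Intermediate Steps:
$R{\left(c,v \right)} = \sqrt{4 + c v}$
$\left(7 + 6\right) \left(-6 + R{\left(3,-1 \right)}\right) 8 \left(121 + 84\right) = \left(7 + 6\right) \left(-6 + \sqrt{4 + 3 \left(-1\right)}\right) 8 \left(121 + 84\right) = 13 \left(-6 + \sqrt{4 - 3}\right) 8 \cdot 205 = 13 \left(-6 + \sqrt{1}\right) 8 \cdot 205 = 13 \left(-6 + 1\right) 8 \cdot 205 = 13 \left(-5\right) 8 \cdot 205 = \left(-65\right) 8 \cdot 205 = \left(-520\right) 205 = -106600$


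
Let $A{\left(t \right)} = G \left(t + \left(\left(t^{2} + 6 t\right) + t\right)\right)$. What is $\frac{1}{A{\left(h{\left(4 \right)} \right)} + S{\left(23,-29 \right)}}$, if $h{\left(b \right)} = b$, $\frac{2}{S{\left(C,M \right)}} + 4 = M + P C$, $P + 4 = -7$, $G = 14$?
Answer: $\frac{143}{96095} \approx 0.0014881$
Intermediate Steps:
$P = -11$ ($P = -4 - 7 = -11$)
$S{\left(C,M \right)} = \frac{2}{-4 + M - 11 C}$ ($S{\left(C,M \right)} = \frac{2}{-4 - \left(- M + 11 C\right)} = \frac{2}{-4 + M - 11 C}$)
$A{\left(t \right)} = 14 t^{2} + 112 t$ ($A{\left(t \right)} = 14 \left(t + \left(\left(t^{2} + 6 t\right) + t\right)\right) = 14 \left(t + \left(t^{2} + 7 t\right)\right) = 14 \left(t^{2} + 8 t\right) = 14 t^{2} + 112 t$)
$\frac{1}{A{\left(h{\left(4 \right)} \right)} + S{\left(23,-29 \right)}} = \frac{1}{14 \cdot 4 \left(8 + 4\right) + \frac{2}{-4 - 29 - 253}} = \frac{1}{14 \cdot 4 \cdot 12 + \frac{2}{-4 - 29 - 253}} = \frac{1}{672 + \frac{2}{-286}} = \frac{1}{672 + 2 \left(- \frac{1}{286}\right)} = \frac{1}{672 - \frac{1}{143}} = \frac{1}{\frac{96095}{143}} = \frac{143}{96095}$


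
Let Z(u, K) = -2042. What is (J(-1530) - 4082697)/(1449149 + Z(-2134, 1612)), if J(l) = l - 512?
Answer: -4084739/1447107 ≈ -2.8227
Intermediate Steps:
J(l) = -512 + l
(J(-1530) - 4082697)/(1449149 + Z(-2134, 1612)) = ((-512 - 1530) - 4082697)/(1449149 - 2042) = (-2042 - 4082697)/1447107 = -4084739*1/1447107 = -4084739/1447107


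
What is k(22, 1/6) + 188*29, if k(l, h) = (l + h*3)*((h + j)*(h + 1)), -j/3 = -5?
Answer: 46801/8 ≈ 5850.1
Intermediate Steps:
j = 15 (j = -3*(-5) = 15)
k(l, h) = (1 + h)*(15 + h)*(l + 3*h) (k(l, h) = (l + h*3)*((h + 15)*(h + 1)) = (l + 3*h)*((15 + h)*(1 + h)) = (l + 3*h)*((1 + h)*(15 + h)) = (1 + h)*(15 + h)*(l + 3*h))
k(22, 1/6) + 188*29 = (3*(1/6)³ + 15*22 + 45/6 + 48*(1/6)² + 22*(1/6)² + 16*22/6) + 188*29 = (3*(⅙)³ + 330 + 45*(⅙) + 48*(⅙)² + 22*(⅙)² + 16*(⅙)*22) + 5452 = (3*(1/216) + 330 + 15/2 + 48*(1/36) + 22*(1/36) + 176/3) + 5452 = (1/72 + 330 + 15/2 + 4/3 + 11/18 + 176/3) + 5452 = 3185/8 + 5452 = 46801/8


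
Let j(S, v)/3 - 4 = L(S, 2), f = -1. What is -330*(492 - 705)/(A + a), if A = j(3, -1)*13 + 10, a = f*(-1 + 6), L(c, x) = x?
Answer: 70290/239 ≈ 294.10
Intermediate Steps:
j(S, v) = 18 (j(S, v) = 12 + 3*2 = 12 + 6 = 18)
a = -5 (a = -(-1 + 6) = -1*5 = -5)
A = 244 (A = 18*13 + 10 = 234 + 10 = 244)
-330*(492 - 705)/(A + a) = -330*(492 - 705)/(244 - 5) = -(-70290)/239 = -330*(-213/239) = 70290/239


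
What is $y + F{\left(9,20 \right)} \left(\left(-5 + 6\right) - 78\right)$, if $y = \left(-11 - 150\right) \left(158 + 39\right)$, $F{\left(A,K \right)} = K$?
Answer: $-33257$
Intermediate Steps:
$y = -31717$ ($y = \left(-161\right) 197 = -31717$)
$y + F{\left(9,20 \right)} \left(\left(-5 + 6\right) - 78\right) = -31717 + 20 \left(\left(-5 + 6\right) - 78\right) = -31717 + 20 \left(1 - 78\right) = -31717 + 20 \left(-77\right) = -31717 - 1540 = -33257$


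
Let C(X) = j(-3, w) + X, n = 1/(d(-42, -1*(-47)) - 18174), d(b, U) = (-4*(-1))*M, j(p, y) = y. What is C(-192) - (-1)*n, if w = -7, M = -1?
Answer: -3617423/18178 ≈ -199.00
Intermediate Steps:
d(b, U) = -4 (d(b, U) = -4*(-1)*(-1) = 4*(-1) = -4)
n = -1/18178 (n = 1/(-4 - 18174) = 1/(-18178) = -1/18178 ≈ -5.5012e-5)
C(X) = -7 + X
C(-192) - (-1)*n = (-7 - 192) - (-1)*(-1)/18178 = -199 - 1*1/18178 = -199 - 1/18178 = -3617423/18178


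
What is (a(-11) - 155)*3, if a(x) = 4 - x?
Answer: -420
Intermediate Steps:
(a(-11) - 155)*3 = ((4 - 1*(-11)) - 155)*3 = ((4 + 11) - 155)*3 = (15 - 155)*3 = -140*3 = -420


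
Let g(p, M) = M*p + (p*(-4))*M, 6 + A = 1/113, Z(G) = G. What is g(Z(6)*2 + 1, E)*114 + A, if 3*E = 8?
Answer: -1340405/113 ≈ -11862.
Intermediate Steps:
E = 8/3 (E = (⅓)*8 = 8/3 ≈ 2.6667)
A = -677/113 (A = -6 + 1/113 = -677/113 ≈ -5.9911)
g(p, M) = -3*M*p (g(p, M) = M*p + (-4*p)*M = M*p - 4*M*p = -3*M*p)
g(Z(6)*2 + 1, E)*114 + A = -3*8/3*(6*2 + 1)*114 - 677/113 = -3*8/3*(12 + 1)*114 - 677/113 = -3*8/3*13*114 - 677/113 = -104*114 - 677/113 = -11856 - 677/113 = -1340405/113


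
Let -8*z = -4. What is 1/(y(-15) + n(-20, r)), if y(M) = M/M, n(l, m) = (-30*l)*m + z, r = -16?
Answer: -2/19197 ≈ -0.00010418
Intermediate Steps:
z = ½ (z = -⅛*(-4) = ½ ≈ 0.50000)
n(l, m) = ½ - 30*l*m (n(l, m) = (-30*l)*m + ½ = -30*l*m + ½ = ½ - 30*l*m)
y(M) = 1
1/(y(-15) + n(-20, r)) = 1/(1 + (½ - 30*(-20)*(-16))) = 1/(1 + (½ - 9600)) = 1/(1 - 19199/2) = 1/(-19197/2) = -2/19197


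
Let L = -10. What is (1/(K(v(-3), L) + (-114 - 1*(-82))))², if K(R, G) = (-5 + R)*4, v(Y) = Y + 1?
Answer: 1/3600 ≈ 0.00027778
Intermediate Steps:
v(Y) = 1 + Y
K(R, G) = -20 + 4*R
(1/(K(v(-3), L) + (-114 - 1*(-82))))² = (1/((-20 + 4*(1 - 3)) + (-114 - 1*(-82))))² = (1/((-20 + 4*(-2)) + (-114 + 82)))² = (1/((-20 - 8) - 32))² = (1/(-28 - 32))² = (1/(-60))² = (-1/60)² = 1/3600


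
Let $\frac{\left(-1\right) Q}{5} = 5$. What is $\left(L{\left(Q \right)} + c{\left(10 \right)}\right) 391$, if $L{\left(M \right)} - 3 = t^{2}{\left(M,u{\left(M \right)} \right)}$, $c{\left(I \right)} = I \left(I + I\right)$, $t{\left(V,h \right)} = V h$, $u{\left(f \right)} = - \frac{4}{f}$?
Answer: $85629$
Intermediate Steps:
$Q = -25$ ($Q = \left(-5\right) 5 = -25$)
$c{\left(I \right)} = 2 I^{2}$ ($c{\left(I \right)} = I 2 I = 2 I^{2}$)
$L{\left(M \right)} = 19$ ($L{\left(M \right)} = 3 + \left(M \left(- \frac{4}{M}\right)\right)^{2} = 3 + \left(-4\right)^{2} = 3 + 16 = 19$)
$\left(L{\left(Q \right)} + c{\left(10 \right)}\right) 391 = \left(19 + 2 \cdot 10^{2}\right) 391 = \left(19 + 2 \cdot 100\right) 391 = \left(19 + 200\right) 391 = 219 \cdot 391 = 85629$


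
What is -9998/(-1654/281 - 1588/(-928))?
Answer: 651789616/272171 ≈ 2394.8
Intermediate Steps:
-9998/(-1654/281 - 1588/(-928)) = -9998/(-1654*1/281 - 1588*(-1/928)) = -9998/(-1654/281 + 397/232) = -9998/(-272171/65192) = -9998*(-65192/272171) = 651789616/272171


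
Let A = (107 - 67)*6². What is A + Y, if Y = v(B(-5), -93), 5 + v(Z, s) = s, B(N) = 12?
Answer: 1342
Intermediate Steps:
v(Z, s) = -5 + s
A = 1440 (A = 40*36 = 1440)
Y = -98 (Y = -5 - 93 = -98)
A + Y = 1440 - 98 = 1342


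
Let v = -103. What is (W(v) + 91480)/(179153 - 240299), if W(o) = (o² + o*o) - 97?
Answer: -112601/61146 ≈ -1.8415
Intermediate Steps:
W(o) = -97 + 2*o² (W(o) = (o² + o²) - 97 = 2*o² - 97 = -97 + 2*o²)
(W(v) + 91480)/(179153 - 240299) = ((-97 + 2*(-103)²) + 91480)/(179153 - 240299) = ((-97 + 2*10609) + 91480)/(-61146) = ((-97 + 21218) + 91480)*(-1/61146) = (21121 + 91480)*(-1/61146) = 112601*(-1/61146) = -112601/61146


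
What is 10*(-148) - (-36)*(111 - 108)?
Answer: -1372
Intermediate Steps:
10*(-148) - (-36)*(111 - 108) = -1480 - (-36)*3 = -1480 - 1*(-108) = -1480 + 108 = -1372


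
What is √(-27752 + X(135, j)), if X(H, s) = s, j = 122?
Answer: 3*I*√3070 ≈ 166.22*I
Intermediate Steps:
√(-27752 + X(135, j)) = √(-27752 + 122) = √(-27630) = 3*I*√3070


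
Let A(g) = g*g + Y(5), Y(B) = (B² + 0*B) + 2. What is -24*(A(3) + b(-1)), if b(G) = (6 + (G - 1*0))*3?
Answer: -1224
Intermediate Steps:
Y(B) = 2 + B² (Y(B) = (B² + 0) + 2 = B² + 2 = 2 + B²)
b(G) = 18 + 3*G (b(G) = (6 + (G + 0))*3 = (6 + G)*3 = 18 + 3*G)
A(g) = 27 + g² (A(g) = g*g + (2 + 5²) = g² + (2 + 25) = g² + 27 = 27 + g²)
-24*(A(3) + b(-1)) = -24*((27 + 3²) + (18 + 3*(-1))) = -24*((27 + 9) + (18 - 3)) = -24*(36 + 15) = -24*51 = -1224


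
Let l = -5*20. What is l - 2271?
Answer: -2371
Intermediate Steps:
l = -100
l - 2271 = -100 - 2271 = -2371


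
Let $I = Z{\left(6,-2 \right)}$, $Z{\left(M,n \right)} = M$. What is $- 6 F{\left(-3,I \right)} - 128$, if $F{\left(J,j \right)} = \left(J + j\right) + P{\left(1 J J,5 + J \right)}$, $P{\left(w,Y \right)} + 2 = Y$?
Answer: $-146$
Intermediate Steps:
$P{\left(w,Y \right)} = -2 + Y$
$I = 6$
$F{\left(J,j \right)} = 3 + j + 2 J$ ($F{\left(J,j \right)} = \left(J + j\right) + \left(-2 + \left(5 + J\right)\right) = \left(J + j\right) + \left(3 + J\right) = 3 + j + 2 J$)
$- 6 F{\left(-3,I \right)} - 128 = - 6 \left(3 + 6 + 2 \left(-3\right)\right) - 128 = - 6 \left(3 + 6 - 6\right) - 128 = \left(-6\right) 3 - 128 = -18 - 128 = -146$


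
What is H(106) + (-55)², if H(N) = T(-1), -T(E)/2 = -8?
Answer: 3041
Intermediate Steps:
T(E) = 16 (T(E) = -2*(-8) = 16)
H(N) = 16
H(106) + (-55)² = 16 + (-55)² = 16 + 3025 = 3041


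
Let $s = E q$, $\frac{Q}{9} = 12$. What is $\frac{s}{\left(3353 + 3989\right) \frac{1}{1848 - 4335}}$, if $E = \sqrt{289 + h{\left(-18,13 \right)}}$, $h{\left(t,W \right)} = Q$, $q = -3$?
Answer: $\frac{7461 \sqrt{397}}{7342} \approx 20.248$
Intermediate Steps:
$Q = 108$ ($Q = 9 \cdot 12 = 108$)
$h{\left(t,W \right)} = 108$
$E = \sqrt{397}$ ($E = \sqrt{289 + 108} = \sqrt{397} \approx 19.925$)
$s = - 3 \sqrt{397}$ ($s = \sqrt{397} \left(-3\right) = - 3 \sqrt{397} \approx -59.775$)
$\frac{s}{\left(3353 + 3989\right) \frac{1}{1848 - 4335}} = \frac{\left(-3\right) \sqrt{397}}{\left(3353 + 3989\right) \frac{1}{1848 - 4335}} = \frac{\left(-3\right) \sqrt{397}}{7342 \frac{1}{-2487}} = \frac{\left(-3\right) \sqrt{397}}{7342 \left(- \frac{1}{2487}\right)} = \frac{\left(-3\right) \sqrt{397}}{- \frac{7342}{2487}} = - 3 \sqrt{397} \left(- \frac{2487}{7342}\right) = \frac{7461 \sqrt{397}}{7342}$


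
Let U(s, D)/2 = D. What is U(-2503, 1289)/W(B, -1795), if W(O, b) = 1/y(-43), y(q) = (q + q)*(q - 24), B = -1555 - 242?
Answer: 14854436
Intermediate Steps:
U(s, D) = 2*D
B = -1797
y(q) = 2*q*(-24 + q) (y(q) = (2*q)*(-24 + q) = 2*q*(-24 + q))
W(O, b) = 1/5762 (W(O, b) = 1/(2*(-43)*(-24 - 43)) = 1/(2*(-43)*(-67)) = 1/5762)
U(-2503, 1289)/W(B, -1795) = (2*1289)/(1/5762) = 2578*5762 = 14854436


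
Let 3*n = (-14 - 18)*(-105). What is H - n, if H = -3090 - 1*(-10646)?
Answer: 6436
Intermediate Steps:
H = 7556 (H = -3090 + 10646 = 7556)
n = 1120 (n = ((-14 - 18)*(-105))/3 = (-32*(-105))/3 = (1/3)*3360 = 1120)
H - n = 7556 - 1*1120 = 7556 - 1120 = 6436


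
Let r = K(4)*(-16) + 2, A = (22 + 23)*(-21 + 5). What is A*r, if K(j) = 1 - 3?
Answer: -24480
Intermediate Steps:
K(j) = -2
A = -720 (A = 45*(-16) = -720)
r = 34 (r = -2*(-16) + 2 = 32 + 2 = 34)
A*r = -720*34 = -24480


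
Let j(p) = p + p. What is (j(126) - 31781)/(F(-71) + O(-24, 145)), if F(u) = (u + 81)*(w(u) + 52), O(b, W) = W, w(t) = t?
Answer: 31529/45 ≈ 700.64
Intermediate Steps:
j(p) = 2*p
F(u) = (52 + u)*(81 + u) (F(u) = (u + 81)*(u + 52) = (81 + u)*(52 + u) = (52 + u)*(81 + u))
(j(126) - 31781)/(F(-71) + O(-24, 145)) = (2*126 - 31781)/((4212 + (-71)² + 133*(-71)) + 145) = (252 - 31781)/((4212 + 5041 - 9443) + 145) = -31529/(-190 + 145) = -31529/(-45) = -31529*(-1/45) = 31529/45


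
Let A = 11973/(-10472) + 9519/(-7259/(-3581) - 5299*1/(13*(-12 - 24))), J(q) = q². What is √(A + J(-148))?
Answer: √6333779240867545417520878/16734952388 ≈ 150.39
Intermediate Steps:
A = 23827373204583/33469904776 (A = 11973*(-1/10472) + 9519/(-7259*(-1/3581) - 5299/((-36*13))) = -11973/10472 + 9519/(7259/3581 - 5299/(-468)) = -11973/10472 + 9519/(7259/3581 - 5299*(-1/468)) = -11973/10472 + 9519/(7259/3581 + 5299/468) = -11973/10472 + 9519/(22372931/1675908) = -11973/10472 + 9519*(1675908/22372931) = -11973/10472 + 15952968252/22372931 = 23827373204583/33469904776 ≈ 711.90)
√(A + J(-148)) = √(23827373204583/33469904776 + (-148)²) = √(23827373204583/33469904776 + 21904) = √(756952167418087/33469904776) = √6333779240867545417520878/16734952388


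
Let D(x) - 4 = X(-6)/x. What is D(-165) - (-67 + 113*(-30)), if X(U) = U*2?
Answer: 190359/55 ≈ 3461.1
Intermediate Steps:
X(U) = 2*U
D(x) = 4 - 12/x (D(x) = 4 + (2*(-6))/x = 4 - 12/x)
D(-165) - (-67 + 113*(-30)) = (4 - 12/(-165)) - (-67 + 113*(-30)) = (4 - 12*(-1/165)) - (-67 - 3390) = (4 + 4/55) - 1*(-3457) = 224/55 + 3457 = 190359/55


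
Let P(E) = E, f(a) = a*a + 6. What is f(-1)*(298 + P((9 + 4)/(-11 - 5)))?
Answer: 33285/16 ≈ 2080.3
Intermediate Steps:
f(a) = 6 + a² (f(a) = a² + 6 = 6 + a²)
f(-1)*(298 + P((9 + 4)/(-11 - 5))) = (6 + (-1)²)*(298 + (9 + 4)/(-11 - 5)) = (6 + 1)*(298 + 13/(-16)) = 7*(298 + 13*(-1/16)) = 7*(298 - 13/16) = 7*(4755/16) = 33285/16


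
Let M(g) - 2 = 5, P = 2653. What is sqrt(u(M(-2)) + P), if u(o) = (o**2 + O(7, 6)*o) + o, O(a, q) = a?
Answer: sqrt(2758) ≈ 52.517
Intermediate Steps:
M(g) = 7 (M(g) = 2 + 5 = 7)
u(o) = o**2 + 8*o (u(o) = (o**2 + 7*o) + o = o**2 + 8*o)
sqrt(u(M(-2)) + P) = sqrt(7*(8 + 7) + 2653) = sqrt(7*15 + 2653) = sqrt(105 + 2653) = sqrt(2758)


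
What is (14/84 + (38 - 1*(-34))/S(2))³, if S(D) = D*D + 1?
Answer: 83453453/27000 ≈ 3090.9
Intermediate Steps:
S(D) = 1 + D² (S(D) = D² + 1 = 1 + D²)
(14/84 + (38 - 1*(-34))/S(2))³ = (14/84 + (38 - 1*(-34))/(1 + 2²))³ = (14*(1/84) + (38 + 34)/(1 + 4))³ = (⅙ + 72/5)³ = (437/30)³ = 83453453/27000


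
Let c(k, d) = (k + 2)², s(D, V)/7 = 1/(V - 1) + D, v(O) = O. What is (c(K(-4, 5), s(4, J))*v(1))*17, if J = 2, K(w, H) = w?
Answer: 68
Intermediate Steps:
s(D, V) = 7*D + 7/(-1 + V) (s(D, V) = 7*(1/(V - 1) + D) = 7*(1/(-1 + V) + D) = 7*(D + 1/(-1 + V)) = 7*D + 7/(-1 + V))
c(k, d) = (2 + k)²
(c(K(-4, 5), s(4, J))*v(1))*17 = ((2 - 4)²*1)*17 = ((-2)²*1)*17 = (4*1)*17 = 4*17 = 68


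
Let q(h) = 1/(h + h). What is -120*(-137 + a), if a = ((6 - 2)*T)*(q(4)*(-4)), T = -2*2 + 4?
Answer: 16440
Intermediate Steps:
q(h) = 1/(2*h)
T = 0 (T = -4 + 4 = 0)
a = 0 (a = ((6 - 2)*0)*(((1/2)/4)*(-4)) = (4*0)*(((1/2)*(1/4))*(-4)) = 0*((1/8)*(-4)) = 0*(-1/2) = 0)
-120*(-137 + a) = -120*(-137 + 0) = -120*(-137) = 16440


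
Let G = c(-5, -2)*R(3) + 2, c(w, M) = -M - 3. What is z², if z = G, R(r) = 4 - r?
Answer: 1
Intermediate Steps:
c(w, M) = -3 - M
G = 1 (G = (-3 - 1*(-2))*(4 - 1*3) + 2 = (-3 + 2)*(4 - 3) + 2 = -1*1 + 2 = -1 + 2 = 1)
z = 1
z² = 1² = 1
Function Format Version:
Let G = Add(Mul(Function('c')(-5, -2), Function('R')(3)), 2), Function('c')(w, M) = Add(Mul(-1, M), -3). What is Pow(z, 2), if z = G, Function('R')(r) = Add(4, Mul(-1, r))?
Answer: 1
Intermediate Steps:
Function('c')(w, M) = Add(-3, Mul(-1, M))
G = 1 (G = Add(Mul(Add(-3, Mul(-1, -2)), Add(4, Mul(-1, 3))), 2) = Add(Mul(Add(-3, 2), Add(4, -3)), 2) = Add(Mul(-1, 1), 2) = Add(-1, 2) = 1)
z = 1
Pow(z, 2) = Pow(1, 2) = 1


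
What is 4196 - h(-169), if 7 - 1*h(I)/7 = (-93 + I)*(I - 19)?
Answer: 348939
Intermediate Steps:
h(I) = 49 - 7*(-93 + I)*(-19 + I) (h(I) = 49 - 7*(-93 + I)*(I - 19) = 49 - 7*(-93 + I)*(-19 + I))
4196 - h(-169) = 4196 - (-12320 - 7*(-169)² + 784*(-169)) = 4196 - (-12320 - 7*28561 - 132496) = 4196 - (-12320 - 199927 - 132496) = 4196 - 1*(-344743) = 4196 + 344743 = 348939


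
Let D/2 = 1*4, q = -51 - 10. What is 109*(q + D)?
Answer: -5777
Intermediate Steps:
q = -61
D = 8 (D = 2*(1*4) = 2*4 = 8)
109*(q + D) = 109*(-61 + 8) = 109*(-53) = -5777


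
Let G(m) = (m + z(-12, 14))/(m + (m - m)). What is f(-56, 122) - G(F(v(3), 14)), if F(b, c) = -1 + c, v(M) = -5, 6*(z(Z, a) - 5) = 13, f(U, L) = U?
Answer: -4489/78 ≈ -57.551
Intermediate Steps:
z(Z, a) = 43/6 (z(Z, a) = 5 + (⅙)*13 = 5 + 13/6 = 43/6)
G(m) = (43/6 + m)/m (G(m) = (m + 43/6)/(m + (m - m)) = (43/6 + m)/(m + 0) = (43/6 + m)/m)
f(-56, 122) - G(F(v(3), 14)) = -56 - (43/6 + (-1 + 14))/(-1 + 14) = -56 - (43/6 + 13)/13 = -56 - 121/(13*6) = -56 - 1*121/78 = -56 - 121/78 = -4489/78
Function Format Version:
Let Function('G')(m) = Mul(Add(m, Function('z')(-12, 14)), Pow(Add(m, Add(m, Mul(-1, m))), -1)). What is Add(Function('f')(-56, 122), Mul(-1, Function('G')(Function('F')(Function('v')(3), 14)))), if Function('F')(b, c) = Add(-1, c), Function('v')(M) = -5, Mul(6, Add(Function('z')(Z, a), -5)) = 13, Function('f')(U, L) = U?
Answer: Rational(-4489, 78) ≈ -57.551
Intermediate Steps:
Function('z')(Z, a) = Rational(43, 6) (Function('z')(Z, a) = Add(5, Mul(Rational(1, 6), 13)) = Add(5, Rational(13, 6)) = Rational(43, 6))
Function('G')(m) = Mul(Pow(m, -1), Add(Rational(43, 6), m)) (Function('G')(m) = Mul(Add(m, Rational(43, 6)), Pow(Add(m, Add(m, Mul(-1, m))), -1)) = Mul(Add(Rational(43, 6), m), Pow(Add(m, 0), -1)) = Mul(Add(Rational(43, 6), m), Pow(m, -1)) = Mul(Pow(m, -1), Add(Rational(43, 6), m)))
Add(Function('f')(-56, 122), Mul(-1, Function('G')(Function('F')(Function('v')(3), 14)))) = Add(-56, Mul(-1, Mul(Pow(Add(-1, 14), -1), Add(Rational(43, 6), Add(-1, 14))))) = Add(-56, Mul(-1, Mul(Pow(13, -1), Add(Rational(43, 6), 13)))) = Add(-56, Mul(-1, Mul(Rational(1, 13), Rational(121, 6)))) = Add(-56, Mul(-1, Rational(121, 78))) = Add(-56, Rational(-121, 78)) = Rational(-4489, 78)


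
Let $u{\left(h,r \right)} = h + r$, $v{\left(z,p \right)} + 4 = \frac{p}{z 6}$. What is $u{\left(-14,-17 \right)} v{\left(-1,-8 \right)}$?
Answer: $\frac{248}{3} \approx 82.667$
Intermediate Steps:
$v{\left(z,p \right)} = -4 + \frac{p}{6 z}$ ($v{\left(z,p \right)} = -4 + \frac{p}{z 6} = -4 + \frac{p}{6 z}$)
$u{\left(-14,-17 \right)} v{\left(-1,-8 \right)} = \left(-14 - 17\right) \left(-4 + \frac{1}{6} \left(-8\right) \frac{1}{-1}\right) = - 31 \left(-4 + \frac{1}{6} \left(-8\right) \left(-1\right)\right) = - 31 \left(-4 + \frac{4}{3}\right) = \left(-31\right) \left(- \frac{8}{3}\right) = \frac{248}{3}$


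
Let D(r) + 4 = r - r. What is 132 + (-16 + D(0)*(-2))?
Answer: 124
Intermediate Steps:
D(r) = -4 (D(r) = -4 + (r - r) = -4 + 0 = -4)
132 + (-16 + D(0)*(-2)) = 132 + (-16 - 4*(-2)) = 132 + (-16 + 8) = 132 - 8 = 124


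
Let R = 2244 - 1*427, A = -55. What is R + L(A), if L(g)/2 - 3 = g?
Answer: 1713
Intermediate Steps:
L(g) = 6 + 2*g
R = 1817 (R = 2244 - 427 = 1817)
R + L(A) = 1817 + (6 + 2*(-55)) = 1817 + (6 - 110) = 1817 - 104 = 1713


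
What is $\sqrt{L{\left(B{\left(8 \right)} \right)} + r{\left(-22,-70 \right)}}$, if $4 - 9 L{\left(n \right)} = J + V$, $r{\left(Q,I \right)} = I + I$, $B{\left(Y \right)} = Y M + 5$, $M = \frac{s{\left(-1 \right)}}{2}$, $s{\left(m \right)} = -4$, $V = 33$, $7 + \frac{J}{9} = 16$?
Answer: $\frac{i \sqrt{1370}}{3} \approx 12.338 i$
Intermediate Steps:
$J = 81$ ($J = -63 + 9 \cdot 16 = -63 + 144 = 81$)
$M = -2$ ($M = - \frac{4}{2} = \left(-4\right) \frac{1}{2} = -2$)
$B{\left(Y \right)} = 5 - 2 Y$ ($B{\left(Y \right)} = Y \left(-2\right) + 5 = - 2 Y + 5 = 5 - 2 Y$)
$r{\left(Q,I \right)} = 2 I$
$L{\left(n \right)} = - \frac{110}{9}$ ($L{\left(n \right)} = \frac{4}{9} - \frac{81 + 33}{9} = \frac{4}{9} - \frac{38}{3} = - \frac{110}{9}$)
$\sqrt{L{\left(B{\left(8 \right)} \right)} + r{\left(-22,-70 \right)}} = \sqrt{- \frac{110}{9} + 2 \left(-70\right)} = \sqrt{- \frac{110}{9} - 140} = \sqrt{- \frac{1370}{9}} = \frac{i \sqrt{1370}}{3}$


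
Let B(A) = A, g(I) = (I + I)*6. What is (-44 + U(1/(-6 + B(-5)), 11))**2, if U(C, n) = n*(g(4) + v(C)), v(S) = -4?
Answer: 193600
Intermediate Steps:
g(I) = 12*I (g(I) = (2*I)*6 = 12*I)
U(C, n) = 44*n (U(C, n) = n*(12*4 - 4) = n*(48 - 4) = n*44 = 44*n)
(-44 + U(1/(-6 + B(-5)), 11))**2 = (-44 + 44*11)**2 = (-44 + 484)**2 = 440**2 = 193600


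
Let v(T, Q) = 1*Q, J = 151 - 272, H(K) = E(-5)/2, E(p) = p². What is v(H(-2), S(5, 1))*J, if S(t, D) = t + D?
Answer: -726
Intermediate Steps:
H(K) = 25/2 (H(K) = (-5)²/2 = 25*(½) = 25/2)
S(t, D) = D + t
J = -121
v(T, Q) = Q
v(H(-2), S(5, 1))*J = (1 + 5)*(-121) = 6*(-121) = -726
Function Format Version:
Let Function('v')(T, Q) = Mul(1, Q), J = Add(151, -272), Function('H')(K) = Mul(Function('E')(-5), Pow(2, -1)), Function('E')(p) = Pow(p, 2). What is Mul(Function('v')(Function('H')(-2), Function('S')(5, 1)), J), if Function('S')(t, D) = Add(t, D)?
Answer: -726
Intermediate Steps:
Function('H')(K) = Rational(25, 2) (Function('H')(K) = Mul(Pow(-5, 2), Pow(2, -1)) = Mul(25, Rational(1, 2)) = Rational(25, 2))
Function('S')(t, D) = Add(D, t)
J = -121
Function('v')(T, Q) = Q
Mul(Function('v')(Function('H')(-2), Function('S')(5, 1)), J) = Mul(Add(1, 5), -121) = Mul(6, -121) = -726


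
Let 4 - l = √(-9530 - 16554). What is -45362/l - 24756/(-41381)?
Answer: (-938512949*I + 24756*√6521)/(41381*(√6521 + 2*I)) ≈ -6.3538 - 280.7*I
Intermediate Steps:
l = 4 - 2*I*√6521 (l = 4 - √(-9530 - 16554) = 4 - √(-26084) = 4 - 2*I*√6521 ≈ 4.0 - 161.51*I)
-45362/l - 24756/(-41381) = -45362/(4 - 2*I*√6521) - 24756/(-41381) = -45362/(4 - 2*I*√6521) - 24756*(-1/41381) = -45362/(4 - 2*I*√6521) + 24756/41381 = 24756/41381 - 45362/(4 - 2*I*√6521)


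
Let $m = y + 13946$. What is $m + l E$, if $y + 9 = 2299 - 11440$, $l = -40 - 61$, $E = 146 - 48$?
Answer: $-5102$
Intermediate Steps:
$E = 98$ ($E = 146 - 48 = 98$)
$l = -101$ ($l = -40 - 61 = -101$)
$y = -9150$ ($y = -9 + \left(2299 - 11440\right) = -9 - 9141 = -9150$)
$m = 4796$ ($m = -9150 + 13946 = 4796$)
$m + l E = 4796 - 9898 = -5102$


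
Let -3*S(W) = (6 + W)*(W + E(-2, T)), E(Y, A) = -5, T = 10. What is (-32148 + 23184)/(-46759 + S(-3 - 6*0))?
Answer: 8964/46751 ≈ 0.19174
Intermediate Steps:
S(W) = -(-5 + W)*(6 + W)/3 (S(W) = -(6 + W)*(W - 5)/3 = -(6 + W)*(-5 + W)/3 = -(-5 + W)*(6 + W)/3)
(-32148 + 23184)/(-46759 + S(-3 - 6*0)) = (-32148 + 23184)/(-46759 + (10 - (-3 - 6*0)/3 - (-3 - 6*0)**2/3)) = -8964/(-46759 + (10 - (-3 + 0)/3 - (-3 + 0)**2/3)) = -8964/(-46759 + (10 - 1/3*(-3) - 1/3*(-3)**2)) = -8964/(-46759 + (10 + 1 - 1/3*9)) = -8964/(-46759 + (10 + 1 - 3)) = -8964/(-46759 + 8) = -8964/(-46751) = -8964*(-1/46751) = 8964/46751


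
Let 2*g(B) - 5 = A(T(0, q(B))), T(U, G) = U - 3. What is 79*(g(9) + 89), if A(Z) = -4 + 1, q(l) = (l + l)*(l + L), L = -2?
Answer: 7110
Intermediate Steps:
q(l) = 2*l*(-2 + l) (q(l) = (l + l)*(l - 2) = (2*l)*(-2 + l) = 2*l*(-2 + l))
T(U, G) = -3 + U
A(Z) = -3
g(B) = 1 (g(B) = 5/2 + (½)*(-3) = 5/2 - 3/2 = 1)
79*(g(9) + 89) = 79*(1 + 89) = 79*90 = 7110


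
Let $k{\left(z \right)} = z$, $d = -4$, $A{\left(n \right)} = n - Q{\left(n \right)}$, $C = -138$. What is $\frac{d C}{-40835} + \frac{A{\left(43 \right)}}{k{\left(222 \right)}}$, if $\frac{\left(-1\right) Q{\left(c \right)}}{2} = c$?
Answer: $\frac{1715057}{3021790} \approx 0.56756$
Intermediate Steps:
$Q{\left(c \right)} = - 2 c$
$A{\left(n \right)} = 3 n$ ($A{\left(n \right)} = n - - 2 n = n + 2 n = 3 n$)
$\frac{d C}{-40835} + \frac{A{\left(43 \right)}}{k{\left(222 \right)}} = \frac{\left(-4\right) \left(-138\right)}{-40835} + \frac{3 \cdot 43}{222} = 552 \left(- \frac{1}{40835}\right) + 129 \cdot \frac{1}{222} = - \frac{552}{40835} + \frac{43}{74} = \frac{1715057}{3021790}$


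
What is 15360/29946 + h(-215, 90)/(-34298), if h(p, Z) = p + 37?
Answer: 44345639/85590659 ≈ 0.51811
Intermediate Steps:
h(p, Z) = 37 + p
15360/29946 + h(-215, 90)/(-34298) = 15360/29946 + (37 - 215)/(-34298) = 15360*(1/29946) - 178*(-1/34298) = 2560/4991 + 89/17149 = 44345639/85590659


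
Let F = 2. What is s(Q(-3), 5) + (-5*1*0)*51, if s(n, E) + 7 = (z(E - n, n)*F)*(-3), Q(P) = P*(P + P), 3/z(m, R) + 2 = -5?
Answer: -31/7 ≈ -4.4286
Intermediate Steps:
z(m, R) = -3/7 (z(m, R) = 3/(-2 - 5) = 3/(-7) = 3*(-1/7) = -3/7)
Q(P) = 2*P**2 (Q(P) = P*(2*P) = 2*P**2)
s(n, E) = -31/7 (s(n, E) = -7 - 3/7*2*(-3) = -7 - 6/7*(-3) = -7 + 18/7 = -31/7)
s(Q(-3), 5) + (-5*1*0)*51 = -31/7 + (-5*1*0)*51 = -31/7 - 5*0*51 = -31/7 + 0*51 = -31/7 + 0 = -31/7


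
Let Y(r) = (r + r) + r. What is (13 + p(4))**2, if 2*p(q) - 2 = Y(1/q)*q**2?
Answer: 400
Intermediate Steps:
Y(r) = 3*r (Y(r) = 2*r + r = 3*r)
p(q) = 1 + 3*q/2 (p(q) = 1 + ((3/q)*q**2)/2 = 1 + (3*q)/2 = 1 + 3*q/2)
(13 + p(4))**2 = (13 + (1 + (3/2)*4))**2 = (13 + (1 + 6))**2 = (13 + 7)**2 = 20**2 = 400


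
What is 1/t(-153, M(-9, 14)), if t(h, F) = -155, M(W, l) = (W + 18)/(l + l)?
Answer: -1/155 ≈ -0.0064516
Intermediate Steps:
M(W, l) = (18 + W)/(2*l) (M(W, l) = (18 + W)/((2*l)) = (18 + W)*(1/(2*l)) = (18 + W)/(2*l))
1/t(-153, M(-9, 14)) = 1/(-155) = -1/155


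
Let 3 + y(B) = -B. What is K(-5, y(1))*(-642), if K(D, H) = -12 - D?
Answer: 4494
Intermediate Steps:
y(B) = -3 - B
K(-5, y(1))*(-642) = (-12 - 1*(-5))*(-642) = (-12 + 5)*(-642) = -7*(-642) = 4494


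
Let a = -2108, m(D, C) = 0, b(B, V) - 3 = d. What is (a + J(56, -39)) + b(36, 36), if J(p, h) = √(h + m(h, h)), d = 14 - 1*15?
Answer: -2106 + I*√39 ≈ -2106.0 + 6.245*I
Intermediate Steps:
d = -1 (d = 14 - 15 = -1)
b(B, V) = 2 (b(B, V) = 3 - 1 = 2)
J(p, h) = √h (J(p, h) = √(h + 0) = √h)
(a + J(56, -39)) + b(36, 36) = (-2108 + √(-39)) + 2 = (-2108 + I*√39) + 2 = -2106 + I*√39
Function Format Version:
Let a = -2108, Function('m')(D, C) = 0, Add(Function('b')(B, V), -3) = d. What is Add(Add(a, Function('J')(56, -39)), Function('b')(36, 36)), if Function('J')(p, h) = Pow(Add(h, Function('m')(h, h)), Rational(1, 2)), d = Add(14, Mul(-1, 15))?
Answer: Add(-2106, Mul(I, Pow(39, Rational(1, 2)))) ≈ Add(-2106.0, Mul(6.2450, I))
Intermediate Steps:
d = -1 (d = Add(14, -15) = -1)
Function('b')(B, V) = 2 (Function('b')(B, V) = Add(3, -1) = 2)
Function('J')(p, h) = Pow(h, Rational(1, 2)) (Function('J')(p, h) = Pow(Add(h, 0), Rational(1, 2)) = Pow(h, Rational(1, 2)))
Add(Add(a, Function('J')(56, -39)), Function('b')(36, 36)) = Add(Add(-2108, Pow(-39, Rational(1, 2))), 2) = Add(Add(-2108, Mul(I, Pow(39, Rational(1, 2)))), 2) = Add(-2106, Mul(I, Pow(39, Rational(1, 2))))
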